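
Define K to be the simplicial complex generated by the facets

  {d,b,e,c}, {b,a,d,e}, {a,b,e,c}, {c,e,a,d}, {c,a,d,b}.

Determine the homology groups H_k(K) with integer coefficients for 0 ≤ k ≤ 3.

Fix the vertex order a < b < c < d < e and write every simplex with vertices in increasing order. Then dim K = 3 and the simplices of K are:

  0-simplices (5): a, b, c, d, e
  1-simplices (10): ab, ac, ad, ae, bc, bd, be, cd, ce, de
  2-simplices (10): abc, abd, abe, acd, ace, ade, bcd, bce, bde, cde
  3-simplices (5): abcd, abce, abde, acde, bcde

giving chain groups C_0 ≅ Z^5, C_1 ≅ Z^10, C_2 ≅ Z^10, C_3 ≅ Z^5.

Boundary ∂_1: C_1 → C_0 maps an edge to its endpoints' difference, ∂[p,q] = q − p. For instance
  ∂ab = b − a.
This gives a 5×10 integer matrix of rank 4; reducing to Smith normal form yields diagonal entries (1,1,1,1).

Boundary ∂_2: C_2 → C_1 acts by ∂[p,q,r] = [q,r] − [p,r] + [p,q]. For instance
  ∂ace = ce − ae + ac,
  ∂abe = be − ae + ab.
The 10×10 boundary matrix has rank 6 and Smith normal form diag(1,1,1,1,1,1).

∂_3: C_3 → C_2 sends each 3-simplex σ to the alternating sum Σ_i (−1)^i (σ with its i-th vertex removed). For instance
  ∂abce = bce − ace + abe − abc,
  ∂abde = bde − ade + abe − abd.
This gives a 10×5 integer matrix of rank 4; reducing to Smith normal form yields diagonal entries (1,1,1,1).

From H_k ≅ ker(∂_k) / im(∂_{k+1}) we obtain:

  H_0: rank C_0 − rank ∂_1 = 5 − 4 = 1, and the invariant factors of ∂_1 are all 1, so H_0 = Z.
  H_1: rank ker ∂_1 − rank ∂_2 = (10 − 4) − 6 = 0, and the invariant factors of ∂_2 are all 1, so H_1 = 0.
  H_2: rank ker ∂_2 − rank ∂_3 = (10 − 6) − 4 = 0, and the invariant factors of ∂_3 are all 1, so H_2 = 0.
  H_3: rank ker ∂_3 − rank ∂_4 = (5 − 4) − 0 = 1, and there is no ∂_4, so H_3 = Z.

As a check, the Euler characteristic is 5 − 10 + 10 − 5 = 0, which agrees with 1 − 0 + 0 − 1 = 0.
(K is a triangulation of the 3-sphere S^3.)

H_0 ≅ Z,  H_1 = 0,  H_2 = 0,  H_3 ≅ Z.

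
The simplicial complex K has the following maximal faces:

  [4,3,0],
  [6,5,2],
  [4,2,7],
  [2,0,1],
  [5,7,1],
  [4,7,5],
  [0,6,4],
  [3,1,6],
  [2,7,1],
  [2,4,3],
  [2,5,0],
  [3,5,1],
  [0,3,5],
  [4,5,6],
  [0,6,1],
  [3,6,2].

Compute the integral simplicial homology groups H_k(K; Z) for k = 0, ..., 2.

K has 8 vertices, 24 edges, 16 triangles.
rank ∂_0 = 0, rank ∂_1 = 7 ⇒ b_0 = 8 − 0 − 7 = 1; all invariant factors of ∂_1 are 1 so no torsion. So H_0 = Z.
rank ∂_1 = 7, rank ∂_2 = 15 ⇒ b_1 = 24 − 7 − 15 = 2; all invariant factors of ∂_2 are 1 so no torsion. So H_1 = Z^2.
rank ∂_2 = 15, rank ∂_3 = 0 ⇒ b_2 = 16 − 15 − 0 = 1. So H_2 = Z.

H_0 ≅ Z,  H_1 ≅ Z^2,  H_2 ≅ Z.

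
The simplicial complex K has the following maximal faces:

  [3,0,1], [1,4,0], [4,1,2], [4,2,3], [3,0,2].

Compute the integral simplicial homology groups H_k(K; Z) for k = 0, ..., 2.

H_0 ≅ Z,  H_1 ≅ Z,  H_2 = 0.

K has 5 vertices, 10 edges, 5 triangles.
rank ∂_0 = 0, rank ∂_1 = 4 ⇒ b_0 = 5 − 0 − 4 = 1; all invariant factors of ∂_1 are 1 so no torsion. So H_0 ≅ Z.
rank ∂_1 = 4, rank ∂_2 = 5 ⇒ b_1 = 10 − 4 − 5 = 1; all invariant factors of ∂_2 are 1 so no torsion. So H_1 ≅ Z.
rank ∂_2 = 5, rank ∂_3 = 0 ⇒ b_2 = 5 − 5 − 0 = 0. So H_2 ≅ 0.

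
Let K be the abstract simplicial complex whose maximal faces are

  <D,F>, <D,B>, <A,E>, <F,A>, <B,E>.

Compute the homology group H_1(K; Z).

H_1 = Z.

Take the total order A < B < D < E < F on the vertex set. Then K (dimension 1) consists of the simplices:

  0-simplices (5): A, B, D, E, F
  1-simplices (5): AE, AF, BD, BE, DF

so the chain groups are C_0 ≅ Z^5, C_1 ≅ Z^5.

The boundary map ∂_1: C_1 → C_0 sends each edge [p,q] (with p < q) to q − p.
The resulting 5×5 matrix has rank 4, and its Smith normal form has invariant factors (1,1,1,1).

From H_k ≅ ker(∂_k) / im(∂_{k+1}) we obtain:

  H_1: rank ker ∂_1 − rank ∂_2 = (5 − 4) − 0 = 1, and there is no ∂_2, so H_1 ≅ Z.

(K is a triangulation of the circle S^1.)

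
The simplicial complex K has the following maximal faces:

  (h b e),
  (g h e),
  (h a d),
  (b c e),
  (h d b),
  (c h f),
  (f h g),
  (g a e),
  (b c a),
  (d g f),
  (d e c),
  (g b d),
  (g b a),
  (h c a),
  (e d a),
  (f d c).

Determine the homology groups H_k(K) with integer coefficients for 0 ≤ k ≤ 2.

We work with the vertex ordering a < b < c < d < e < f < g < h. The simplices of K, each written with vertices in increasing order, are:

  0-simplices (8): a, b, c, d, e, f, g, h
  1-simplices (24): ab, ac, ad, ae, ag, ah, bc, bd, be, bg, bh, cd, ce, cf, ch, de, df, dg, dh, eg, eh, fg, fh, gh
  2-simplices (16): abc, abg, ach, ade, adh, aeg, bce, bdg, bdh, beh, cde, cdf, cfh, dfg, egh, fgh

giving chain groups C_0 ≅ Z^8, C_1 ≅ Z^24, C_2 ≅ Z^16.

∂_1: C_1 → C_0 maps an edge to its endpoints' difference, ∂[p,q] = q − p. For instance
  ∂bh = h − b.
The 8×24 boundary matrix has rank 7 and Smith normal form diag(1,1,1,1,1,1,1).

The boundary map ∂_2: C_2 → C_1 acts by ∂[p,q,r] = [q,r] − [p,r] + [p,q]. For instance
  ∂ade = de − ae + ad,
  ∂bce = ce − be + bc.
This gives a 24×16 integer matrix of rank 15; reducing to Smith normal form yields diagonal entries (1,1,1,1,1,1,1,1,1,1,1,1,1,1,1).

Computing H_k = (kernel of ∂_k) / (image of ∂_{k+1}):

  H_0: rank C_0 − rank ∂_1 = 8 − 7 = 1, and the invariant factors of ∂_1 are all 1, so H_0 ≅ Z.
  H_1: rank ker ∂_1 − rank ∂_2 = (24 − 7) − 15 = 2, and the invariant factors of ∂_2 are all 1, so H_1 ≅ Z^2.
  H_2: rank ker ∂_2 − rank ∂_3 = (16 − 15) − 0 = 1, and there is no ∂_3, so H_2 ≅ Z.

As a check, the Euler characteristic is 8 − 24 + 16 = 0, which agrees with 1 − 2 + 1 = 0.
(K is a triangulation of the torus T^2.)

H_0 = Z,  H_1 = Z^2,  H_2 = Z.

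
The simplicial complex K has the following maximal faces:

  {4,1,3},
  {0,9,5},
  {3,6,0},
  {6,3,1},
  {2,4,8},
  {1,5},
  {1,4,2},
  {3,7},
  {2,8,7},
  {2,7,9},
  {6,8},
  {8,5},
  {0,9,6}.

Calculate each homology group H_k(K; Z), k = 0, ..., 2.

H_0 ≅ Z,  H_1 ≅ Z^5,  H_2 = 0.

K has 10 vertices, 23 edges, 9 triangles.
rank ∂_0 = 0, rank ∂_1 = 9 ⇒ b_0 = 10 − 0 − 9 = 1; all invariant factors of ∂_1 are 1 so no torsion. So H_0 ≅ Z.
rank ∂_1 = 9, rank ∂_2 = 9 ⇒ b_1 = 23 − 9 − 9 = 5; all invariant factors of ∂_2 are 1 so no torsion. So H_1 ≅ Z^5.
rank ∂_2 = 9, rank ∂_3 = 0 ⇒ b_2 = 9 − 9 − 0 = 0. So H_2 ≅ 0.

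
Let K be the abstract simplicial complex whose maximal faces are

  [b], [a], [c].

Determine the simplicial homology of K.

H_0 = Z^3.

Take the total order a < b < c on the vertex set. Then K (dimension 0) consists of the simplices:

  0-simplices (3): a, b, c

Hence C_0 ≅ Z^3.

Reading off H_k = ker ∂_k / im ∂_{k+1}:

  H_0: rank C_0 − rank ∂_1 = 3 − 0 = 3, and there is no ∂_1, so H_0 ≅ Z^3.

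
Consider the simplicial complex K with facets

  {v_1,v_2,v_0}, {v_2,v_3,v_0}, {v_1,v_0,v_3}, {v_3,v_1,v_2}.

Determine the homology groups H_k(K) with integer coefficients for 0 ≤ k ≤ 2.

We work with the vertex ordering v_0 < v_1 < v_2 < v_3. The simplices of K, each written with vertices in increasing order, are:

  0-simplices (4): [v_0], [v_1], [v_2], [v_3]
  1-simplices (6): [v_0,v_1], [v_0,v_2], [v_0,v_3], [v_1,v_2], [v_1,v_3], [v_2,v_3]
  2-simplices (4): [v_0,v_1,v_2], [v_0,v_1,v_3], [v_0,v_2,v_3], [v_1,v_2,v_3]

giving chain groups C_0 ≅ Z^4, C_1 ≅ Z^6, C_2 ≅ Z^4.

The boundary map ∂_1: C_1 → C_0 maps an edge to its endpoints' difference, ∂[p,q] = q − p.
As a 4×6 matrix over Z this has rank 3, with invariant factors (1,1,1).

∂_2: C_2 → C_1 sends each 2-simplex [p,q,r] to [q,r] − [p,r] + [p,q]. For instance
  ∂[v_1,v_2,v_3] = [v_2,v_3] − [v_1,v_3] + [v_1,v_2],
  ∂[v_0,v_1,v_2] = [v_1,v_2] − [v_0,v_2] + [v_0,v_1].
This gives a 6×4 integer matrix of rank 3; reducing to Smith normal form yields diagonal entries (1,1,1).

Now H_k = ker ∂_k / im ∂_{k+1}, so:

  H_0: rank C_0 − rank ∂_1 = 4 − 3 = 1, and the invariant factors of ∂_1 are all 1, so H_0 ≅ Z.
  H_1: rank ker ∂_1 − rank ∂_2 = (6 − 3) − 3 = 0, and the invariant factors of ∂_2 are all 1, so H_1 ≅ 0.
  H_2: rank ker ∂_2 − rank ∂_3 = (4 − 3) − 0 = 1, and there is no ∂_3, so H_2 ≅ Z.

H_0 ≅ Z,  H_1 = 0,  H_2 ≅ Z.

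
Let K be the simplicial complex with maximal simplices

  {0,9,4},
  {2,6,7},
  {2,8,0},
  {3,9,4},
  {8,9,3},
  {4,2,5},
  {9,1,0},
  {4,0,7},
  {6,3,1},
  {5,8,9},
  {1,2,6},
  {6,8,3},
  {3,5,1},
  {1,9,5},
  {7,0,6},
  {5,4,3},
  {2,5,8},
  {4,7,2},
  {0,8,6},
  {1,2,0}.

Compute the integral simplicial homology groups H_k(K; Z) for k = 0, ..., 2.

Order the vertices as 0 < 1 < 2 < 3 < 4 < 5 < 6 < 7 < 8 < 9. Listing each simplex with vertices in this order, K has dimension 2 with simplices:

  0-simplices (10): [0], [1], [2], [3], [4], [5], [6], [7], [8], [9]
  1-simplices (30): (30 of them)
  2-simplices (20): (20 of them)

giving chain groups C_0 ≅ Z^10, C_1 ≅ Z^30, C_2 ≅ Z^20.

Boundary ∂_1: C_1 → C_0 is given by ∂[p,q] = [q] − [p].
The 10×30 boundary matrix has rank 9 and Smith normal form diag(1,1,1,1,1,1,1,1,1).

∂_2: C_2 → C_1 acts by ∂[p,q,r] = [q,r] − [p,r] + [p,q]. For instance
  ∂[0,1,9] = [1,9] − [0,9] + [0,1],
  ∂[2,5,8] = [5,8] − [2,8] + [2,5].
This gives a 30×20 integer matrix of rank 20; reducing to Smith normal form yields diagonal entries (1,1,1,1,1,1,1,1,1,1,1,1,1,1,1,1,1,1,1,2).

Reading off H_k = ker ∂_k / im ∂_{k+1}:

  H_0: rank C_0 − rank ∂_1 = 10 − 9 = 1, and the invariant factors of ∂_1 are all 1, so H_0 ≅ Z.
  H_1: rank ker ∂_1 − rank ∂_2 = (30 − 9) − 20 = 1, and ∂_2 has invariant factor 2 > 1, so H_1 ≅ Z ⊕ Z/2.
  H_2: rank ker ∂_2 − rank ∂_3 = (20 − 20) − 0 = 0, and there is no ∂_3, so H_2 ≅ 0.

H_0 = Z,  H_1 = Z ⊕ Z/2,  H_2 = 0.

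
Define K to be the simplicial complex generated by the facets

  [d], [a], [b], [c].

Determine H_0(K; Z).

Take the total order a < b < c < d on the vertex set. Then K (dimension 0) consists of the simplices:

  0-simplices (4): a, b, c, d

so the chain groups are C_0 ≅ Z^4.

From H_k ≅ ker(∂_k) / im(∂_{k+1}) we obtain:

  H_0: rank C_0 − rank ∂_1 = 4 − 0 = 4, and there is no ∂_1, so H_0 ≅ Z^4.

H_0 ≅ Z^4.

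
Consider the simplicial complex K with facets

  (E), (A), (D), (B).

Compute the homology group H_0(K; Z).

Order the vertices as A < B < D < E. Listing each simplex with vertices in this order, K has dimension 0 with simplices:

  0-simplices (4): A, B, D, E

so the chain groups are C_0 ≅ Z^4.

Reading off H_k = ker ∂_k / im ∂_{k+1}:

  H_0: rank C_0 − rank ∂_1 = 4 − 0 = 4, and there is no ∂_1, so H_0 ≅ Z^4.

H_0 ≅ Z^4.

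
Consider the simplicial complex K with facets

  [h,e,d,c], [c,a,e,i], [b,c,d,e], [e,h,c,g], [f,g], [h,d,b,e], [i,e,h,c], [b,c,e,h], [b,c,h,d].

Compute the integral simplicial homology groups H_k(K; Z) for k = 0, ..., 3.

H_0 ≅ Z,  H_1 = 0,  H_2 = 0,  H_3 ≅ Z.

Take the total order a < b < c < d < e < f < g < h < i on the vertex set. Then K (dimension 3) consists of the simplices:

  0-simplices (9): a, b, c, d, e, f, g, h, i
  1-simplices (20): ac, ae, ai, bc, bd, be, bh, cd, ce, cg, ch, ci, de, dh, eg, eh, ei, fg, gh, hi
  2-simplices (19): ace, aci, aei, bcd, bce, bch, bde, bdh, beh, cde, cdh, ceg, ceh, cei, cgh, chi, deh, egh, ehi
  3-simplices (8): acei, bcde, bcdh, bceh, bdeh, cdeh, cegh, cehi

so the chain groups are C_0 ≅ Z^9, C_1 ≅ Z^20, C_2 ≅ Z^19, C_3 ≅ Z^8.

∂_1: C_1 → C_0 sends each edge [p,q] (with p < q) to q − p. For instance
  ∂dh = h − d.
The 9×20 boundary matrix has rank 8 and Smith normal form diag(1,1,1,1,1,1,1,1).

The boundary map ∂_2: C_2 → C_1 sends each 2-simplex [p,q,r] to [q,r] − [p,r] + [p,q]. For instance
  ∂ace = ce − ae + ac,
  ∂cde = de − ce + cd.
This gives a 20×19 integer matrix of rank 12; reducing to Smith normal form yields diagonal entries (1,1,1,1,1,1,1,1,1,1,1,1).

The boundary map ∂_3: C_3 → C_2 sends each 3-simplex σ to the alternating sum Σ_i (−1)^i (σ with its i-th vertex removed). For instance
  ∂bceh = ceh − beh + bch − bce,
  ∂bcde = cde − bde + bce − bcd.
As a 19×8 matrix over Z this has rank 7, with invariant factors (1,1,1,1,1,1,1).

Now H_k = ker ∂_k / im ∂_{k+1}, so:

  H_0: rank C_0 − rank ∂_1 = 9 − 8 = 1, and the invariant factors of ∂_1 are all 1, so H_0 = Z.
  H_1: rank ker ∂_1 − rank ∂_2 = (20 − 8) − 12 = 0, and the invariant factors of ∂_2 are all 1, so H_1 = 0.
  H_2: rank ker ∂_2 − rank ∂_3 = (19 − 12) − 7 = 0, and the invariant factors of ∂_3 are all 1, so H_2 = 0.
  H_3: rank ker ∂_3 − rank ∂_4 = (8 − 7) − 0 = 1, and there is no ∂_4, so H_3 = Z.

As a check, the Euler characteristic is 9 − 20 + 19 − 8 = 0, which agrees with 1 − 0 + 0 − 1 = 0.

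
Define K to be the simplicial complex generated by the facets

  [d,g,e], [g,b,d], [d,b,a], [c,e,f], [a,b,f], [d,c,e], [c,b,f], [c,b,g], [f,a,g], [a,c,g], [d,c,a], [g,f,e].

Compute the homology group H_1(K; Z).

H_1 ≅ Z_2.

Order the vertices as a < b < c < d < e < f < g. Listing each simplex with vertices in this order, K has dimension 2 with simplices:

  0-simplices (7): a, b, c, d, e, f, g
  1-simplices (18): ab, ac, ad, af, ag, bc, bd, bf, bg, cd, ce, cf, cg, de, dg, ef, eg, fg
  2-simplices (12): abd, abf, acd, acg, afg, bcf, bcg, bdg, cde, cef, deg, efg

giving chain groups C_0 ≅ Z^7, C_1 ≅ Z^18, C_2 ≅ Z^12.

The boundary map ∂_1: C_1 → C_0 maps an edge to its endpoints' difference, ∂[p,q] = q − p.
The 7×18 boundary matrix has rank 6 and Smith normal form diag(1,1,1,1,1,1).

∂_2: C_2 → C_1 sends each 2-simplex [p,q,r] to [q,r] − [p,r] + [p,q]. For instance
  ∂acd = cd − ad + ac,
  ∂cde = de − ce + cd.
As a 18×12 matrix over Z this has rank 12, with invariant factors (1,1,1,1,1,1,1,1,1,1,1,2).

Computing H_k = (kernel of ∂_k) / (image of ∂_{k+1}):

  H_1: rank ker ∂_1 − rank ∂_2 = (18 − 6) − 12 = 0, and ∂_2 has invariant factor 2 > 1, so H_1 ≅ Z_2.

(K is a triangulation of the real projective plane RP^2.)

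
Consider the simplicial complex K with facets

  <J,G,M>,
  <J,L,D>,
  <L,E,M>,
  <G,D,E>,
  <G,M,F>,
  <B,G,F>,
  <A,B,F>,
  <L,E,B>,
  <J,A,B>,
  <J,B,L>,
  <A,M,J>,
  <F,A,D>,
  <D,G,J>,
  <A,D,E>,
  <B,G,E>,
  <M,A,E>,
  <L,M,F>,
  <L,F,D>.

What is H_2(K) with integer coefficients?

Take the total order A < B < D < E < F < G < J < L < M on the vertex set. Then K (dimension 2) consists of the simplices:

  0-simplices (9): A, B, D, E, F, G, J, L, M
  1-simplices (27): AB, AD, AE, AF, AJ, AM, BE, BF, BG, BJ, BL, DE, DF, DG, DJ, DL, EG, EL, EM, FG, FL, FM, GJ, GM, JL, JM, LM
  2-simplices (18): ABF, ABJ, ADE, ADF, AEM, AJM, BEG, BEL, BFG, BJL, DEG, DFL, DGJ, DJL, ELM, FGM, FLM, GJM

giving chain groups C_0 ≅ Z^9, C_1 ≅ Z^27, C_2 ≅ Z^18.

∂_1: C_1 → C_0 sends each edge [p,q] (with p < q) to q − p. For instance
  ∂DL = L − D.
The 9×27 boundary matrix has rank 8 and Smith normal form diag(1,1,1,1,1,1,1,1).

The boundary map ∂_2: C_2 → C_1 sends each 2-simplex [p,q,r] to [q,r] − [p,r] + [p,q]. For instance
  ∂ELM = LM − EM + EL,
  ∂DFL = FL − DL + DF.
The resulting 27×18 matrix has rank 17, and its Smith normal form has invariant factors (1,1,1,1,1,1,1,1,1,1,1,1,1,1,1,1,1).

Now H_k = ker ∂_k / im ∂_{k+1}, so:

  H_2: rank ker ∂_2 − rank ∂_3 = (18 − 17) − 0 = 1, and there is no ∂_3, so H_2 = Z.

(K is a triangulation of the torus T^2.)

H_2 = Z.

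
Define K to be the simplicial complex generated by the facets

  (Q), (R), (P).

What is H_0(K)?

H_0 = Z^3.

Fix the vertex order P < Q < R and write every simplex with vertices in increasing order. Then dim K = 0 and the simplices of K are:

  0-simplices (3): P, Q, R

giving chain groups C_0 ≅ Z^3.

Reading off H_k = ker ∂_k / im ∂_{k+1}:

  H_0: rank C_0 − rank ∂_1 = 3 − 0 = 3, and there is no ∂_1, so H_0 ≅ Z^3.

(K is a triangulation of a set of 3 points.)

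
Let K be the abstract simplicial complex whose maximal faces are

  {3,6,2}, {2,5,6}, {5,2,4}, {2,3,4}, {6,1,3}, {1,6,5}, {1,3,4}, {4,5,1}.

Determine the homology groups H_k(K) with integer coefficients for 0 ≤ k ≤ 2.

K has 6 vertices, 12 edges, 8 triangles.
rank ∂_0 = 0, rank ∂_1 = 5 ⇒ b_0 = 6 − 0 − 5 = 1; all invariant factors of ∂_1 are 1 so no torsion. So H_0 = Z.
rank ∂_1 = 5, rank ∂_2 = 7 ⇒ b_1 = 12 − 5 − 7 = 0; all invariant factors of ∂_2 are 1 so no torsion. So H_1 = 0.
rank ∂_2 = 7, rank ∂_3 = 0 ⇒ b_2 = 8 − 7 − 0 = 1. So H_2 = Z.

H_0 = Z,  H_1 = 0,  H_2 = Z.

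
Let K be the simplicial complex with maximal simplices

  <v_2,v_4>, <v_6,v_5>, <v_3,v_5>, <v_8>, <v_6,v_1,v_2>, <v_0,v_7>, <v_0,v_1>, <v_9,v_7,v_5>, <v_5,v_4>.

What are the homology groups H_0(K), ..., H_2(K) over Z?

We work with the vertex ordering v_0 < v_1 < v_2 < v_3 < v_4 < v_5 < v_6 < v_7 < v_8 < v_9. The simplices of K, each written with vertices in increasing order, are:

  0-simplices (10): [v_0], [v_1], [v_2], [v_3], [v_4], [v_5], [v_6], [v_7], [v_8], [v_9]
  1-simplices (12): [v_0,v_1], [v_0,v_7], [v_1,v_2], [v_1,v_6], [v_2,v_4], [v_2,v_6], [v_3,v_5], [v_4,v_5], [v_5,v_6], [v_5,v_7], [v_5,v_9], [v_7,v_9]
  2-simplices (2): [v_1,v_2,v_6], [v_5,v_7,v_9]

so the chain groups are C_0 ≅ Z^10, C_1 ≅ Z^12, C_2 ≅ Z^2.

The boundary map ∂_1: C_1 → C_0 sends each edge [p,q] (with p < q) to q − p. For instance
  ∂[v_0,v_1] = [v_1] − [v_0].
The resulting 10×12 matrix has rank 8, and its Smith normal form has invariant factors (1,1,1,1,1,1,1,1).

Boundary ∂_2: C_2 → C_1 acts by ∂[p,q,r] = [q,r] − [p,r] + [p,q]. For instance
  ∂[v_1,v_2,v_6] = [v_2,v_6] − [v_1,v_6] + [v_1,v_2],
  ∂[v_5,v_7,v_9] = [v_7,v_9] − [v_5,v_9] + [v_5,v_7].
The 12×2 boundary matrix has rank 2 and Smith normal form diag(1,1).

Reading off H_k = ker ∂_k / im ∂_{k+1}:

  H_0: rank C_0 − rank ∂_1 = 10 − 8 = 2, and the invariant factors of ∂_1 are all 1, so H_0 = Z^2.
  H_1: rank ker ∂_1 − rank ∂_2 = (12 − 8) − 2 = 2, and the invariant factors of ∂_2 are all 1, so H_1 = Z^2.
  H_2: rank ker ∂_2 − rank ∂_3 = (2 − 2) − 0 = 0, and there is no ∂_3, so H_2 = 0.

As a check, the Euler characteristic is 10 − 12 + 2 = 0, which agrees with 2 − 2 + 0 = 0.

H_0 ≅ Z^2,  H_1 ≅ Z^2,  H_2 = 0.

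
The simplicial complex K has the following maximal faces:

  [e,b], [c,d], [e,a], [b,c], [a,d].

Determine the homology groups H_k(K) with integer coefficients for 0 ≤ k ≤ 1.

H_0 = Z,  H_1 = Z.

Take the total order a < b < c < d < e on the vertex set. Then K (dimension 1) consists of the simplices:

  0-simplices (5): a, b, c, d, e
  1-simplices (5): ad, ae, bc, be, cd

so the chain groups are C_0 ≅ Z^5, C_1 ≅ Z^5.

Boundary ∂_1: C_1 → C_0 sends each edge [p,q] (with p < q) to q − p.
This gives a 5×5 integer matrix of rank 4; reducing to Smith normal form yields diagonal entries (1,1,1,1).

Reading off H_k = ker ∂_k / im ∂_{k+1}:

  H_0: rank C_0 − rank ∂_1 = 5 − 4 = 1, and the invariant factors of ∂_1 are all 1, so H_0 ≅ Z.
  H_1: rank ker ∂_1 − rank ∂_2 = (5 − 4) − 0 = 1, and there is no ∂_2, so H_1 ≅ Z.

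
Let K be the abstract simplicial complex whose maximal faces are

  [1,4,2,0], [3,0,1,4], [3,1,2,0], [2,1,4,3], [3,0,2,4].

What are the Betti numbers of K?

Take the total order 0 < 1 < 2 < 3 < 4 on the vertex set. Then K (dimension 3) consists of the simplices:

  0-simplices (5): [0], [1], [2], [3], [4]
  1-simplices (10): [0,1], [0,2], [0,3], [0,4], [1,2], [1,3], [1,4], [2,3], [2,4], [3,4]
  2-simplices (10): [0,1,2], [0,1,3], [0,1,4], [0,2,3], [0,2,4], [0,3,4], [1,2,3], [1,2,4], [1,3,4], [2,3,4]
  3-simplices (5): [0,1,2,3], [0,1,2,4], [0,1,3,4], [0,2,3,4], [1,2,3,4]

Hence C_0 ≅ Z^5, C_1 ≅ Z^10, C_2 ≅ Z^10, C_3 ≅ Z^5.

The boundary map ∂_1: C_1 → C_0 sends each edge [p,q] (with p < q) to q − p. For instance
  ∂[2,3] = [3] − [2].
This gives a 5×10 integer matrix of rank 4; reducing to Smith normal form yields diagonal entries (1,1,1,1).

Boundary ∂_2: C_2 → C_1 maps a triangle to the signed sum of its edges. For instance
  ∂[0,1,3] = [1,3] − [0,3] + [0,1],
  ∂[0,2,4] = [2,4] − [0,4] + [0,2].
The 10×10 boundary matrix has rank 6 and Smith normal form diag(1,1,1,1,1,1).

Boundary ∂_3: C_3 → C_2 sends each 3-simplex σ to the alternating sum Σ_i (−1)^i (σ with its i-th vertex removed). For instance
  ∂[0,1,3,4] = [1,3,4] − [0,3,4] + [0,1,4] − [0,1,3],
  ∂[0,2,3,4] = [2,3,4] − [0,3,4] + [0,2,4] − [0,2,3].
The resulting 10×5 matrix has rank 4, and its Smith normal form has invariant factors (1,1,1,1).

Now H_k = ker ∂_k / im ∂_{k+1}, so:

  H_0: rank C_0 − rank ∂_1 = 5 − 4 = 1, and the invariant factors of ∂_1 are all 1, so H_0 ≅ Z.
  H_1: rank ker ∂_1 − rank ∂_2 = (10 − 4) − 6 = 0, and the invariant factors of ∂_2 are all 1, so H_1 ≅ 0.
  H_2: rank ker ∂_2 − rank ∂_3 = (10 − 6) − 4 = 0, and the invariant factors of ∂_3 are all 1, so H_2 ≅ 0.
  H_3: rank ker ∂_3 − rank ∂_4 = (5 − 4) − 0 = 1, and there is no ∂_4, so H_3 ≅ Z.

(K is a triangulation of the 3-sphere S^3.)

Hence the Betti numbers are b_0 = 1, b_1 = 0, b_2 = 0, b_3 = 1.

b_0 = 1, b_1 = 0, b_2 = 0, b_3 = 1.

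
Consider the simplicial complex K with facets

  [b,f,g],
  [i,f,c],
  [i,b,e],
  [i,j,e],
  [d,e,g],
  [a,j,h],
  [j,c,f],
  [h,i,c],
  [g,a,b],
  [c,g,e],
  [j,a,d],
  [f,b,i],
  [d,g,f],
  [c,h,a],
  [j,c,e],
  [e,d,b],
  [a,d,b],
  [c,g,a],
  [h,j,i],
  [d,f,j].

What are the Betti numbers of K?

b_0 = 1, b_1 = 1, b_2 = 0.

Order the vertices as a < b < c < d < e < f < g < h < i < j. Listing each simplex with vertices in this order, K has dimension 2 with simplices:

  0-simplices (10): a, b, c, d, e, f, g, h, i, j
  1-simplices (30): ab, ac, ad, ag, ah, aj, bd, be, bf, bg, bi, ce, cf, cg, ch, ci, cj, de, df, dg, dj, eg, ei, ej, fg, fi, fj, hi, hj, ij
  2-simplices (20): abd, abg, acg, ach, adj, ahj, bde, bei, bfg, bfi, ceg, cej, cfi, cfj, chi, deg, dfg, dfj, eij, hij

giving chain groups C_0 ≅ Z^10, C_1 ≅ Z^30, C_2 ≅ Z^20.

Boundary ∂_1: C_1 → C_0 maps an edge to its endpoints' difference, ∂[p,q] = q − p. For instance
  ∂ac = c − a.
The resulting 10×30 matrix has rank 9, and its Smith normal form has invariant factors (1,1,1,1,1,1,1,1,1).

The boundary map ∂_2: C_2 → C_1 sends each 2-simplex [p,q,r] to [q,r] − [p,r] + [p,q]. For instance
  ∂eij = ij − ej + ei,
  ∂dfj = fj − dj + df.
The 30×20 boundary matrix has rank 20 and Smith normal form diag(1,1,1,1,1,1,1,1,1,1,1,1,1,1,1,1,1,1,1,2).

Reading off H_k = ker ∂_k / im ∂_{k+1}:

  H_0: rank C_0 − rank ∂_1 = 10 − 9 = 1, and the invariant factors of ∂_1 are all 1, so H_0 ≅ Z.
  H_1: rank ker ∂_1 − rank ∂_2 = (30 − 9) − 20 = 1, and ∂_2 has invariant factor 2 > 1, so H_1 ≅ Z ⊕ Z/2.
  H_2: rank ker ∂_2 − rank ∂_3 = (20 − 20) − 0 = 0, and there is no ∂_3, so H_2 ≅ 0.

As a check, the Euler characteristic is 10 − 30 + 20 = 0, which agrees with 1 − 1 + 0 = 0.

Hence the Betti numbers are b_0 = 1, b_1 = 1, b_2 = 0.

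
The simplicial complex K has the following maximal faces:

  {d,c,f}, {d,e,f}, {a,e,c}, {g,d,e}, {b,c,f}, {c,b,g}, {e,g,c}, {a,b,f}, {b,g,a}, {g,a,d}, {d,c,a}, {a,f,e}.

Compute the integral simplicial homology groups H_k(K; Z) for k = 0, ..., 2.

H_0 ≅ Z,  H_1 ≅ Z/2Z,  H_2 = 0.

We work with the vertex ordering a < b < c < d < e < f < g. The simplices of K, each written with vertices in increasing order, are:

  0-simplices (7): a, b, c, d, e, f, g
  1-simplices (18): ab, ac, ad, ae, af, ag, bc, bf, bg, cd, ce, cf, cg, de, df, dg, ef, eg
  2-simplices (12): abf, abg, acd, ace, adg, aef, bcf, bcg, cdf, ceg, def, deg

giving chain groups C_0 ≅ Z^7, C_1 ≅ Z^18, C_2 ≅ Z^12.

∂_1: C_1 → C_0 maps an edge to its endpoints' difference, ∂[p,q] = q − p.
The 7×18 boundary matrix has rank 6 and Smith normal form diag(1,1,1,1,1,1).

∂_2: C_2 → C_1 maps a triangle to the signed sum of its edges. For instance
  ∂ace = ce − ae + ac,
  ∂adg = dg − ag + ad.
The 18×12 boundary matrix has rank 12 and Smith normal form diag(1,1,1,1,1,1,1,1,1,1,1,2).

Now H_k = ker ∂_k / im ∂_{k+1}, so:

  H_0: rank C_0 − rank ∂_1 = 7 − 6 = 1, and the invariant factors of ∂_1 are all 1, so H_0 ≅ Z.
  H_1: rank ker ∂_1 − rank ∂_2 = (18 − 6) − 12 = 0, and ∂_2 has invariant factor 2 > 1, so H_1 ≅ Z/2Z.
  H_2: rank ker ∂_2 − rank ∂_3 = (12 − 12) − 0 = 0, and there is no ∂_3, so H_2 ≅ 0.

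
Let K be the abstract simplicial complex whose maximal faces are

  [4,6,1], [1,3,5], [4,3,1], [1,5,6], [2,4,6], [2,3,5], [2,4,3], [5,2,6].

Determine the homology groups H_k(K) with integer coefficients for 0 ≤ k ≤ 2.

H_0 ≅ Z,  H_1 = 0,  H_2 ≅ Z.

Take the total order 1 < 2 < 3 < 4 < 5 < 6 on the vertex set. Then K (dimension 2) consists of the simplices:

  0-simplices (6): [1], [2], [3], [4], [5], [6]
  1-simplices (12): [1,3], [1,4], [1,5], [1,6], [2,3], [2,4], [2,5], [2,6], [3,4], [3,5], [4,6], [5,6]
  2-simplices (8): [1,3,4], [1,3,5], [1,4,6], [1,5,6], [2,3,4], [2,3,5], [2,4,6], [2,5,6]

giving chain groups C_0 ≅ Z^6, C_1 ≅ Z^12, C_2 ≅ Z^8.

∂_1: C_1 → C_0 is given by ∂[p,q] = [q] − [p]. For instance
  ∂[5,6] = [6] − [5].
The 6×12 boundary matrix has rank 5 and Smith normal form diag(1,1,1,1,1).

Boundary ∂_2: C_2 → C_1 sends each 2-simplex [p,q,r] to [q,r] − [p,r] + [p,q]. For instance
  ∂[1,3,4] = [3,4] − [1,4] + [1,3],
  ∂[2,3,4] = [3,4] − [2,4] + [2,3].
The 12×8 boundary matrix has rank 7 and Smith normal form diag(1,1,1,1,1,1,1).

Reading off H_k = ker ∂_k / im ∂_{k+1}:

  H_0: rank C_0 − rank ∂_1 = 6 − 5 = 1, and the invariant factors of ∂_1 are all 1, so H_0 = Z.
  H_1: rank ker ∂_1 − rank ∂_2 = (12 − 5) − 7 = 0, and the invariant factors of ∂_2 are all 1, so H_1 = 0.
  H_2: rank ker ∂_2 − rank ∂_3 = (8 − 7) − 0 = 1, and there is no ∂_3, so H_2 = Z.

As a check, the Euler characteristic is 6 − 12 + 8 = 2, which agrees with 1 − 0 + 1 = 2.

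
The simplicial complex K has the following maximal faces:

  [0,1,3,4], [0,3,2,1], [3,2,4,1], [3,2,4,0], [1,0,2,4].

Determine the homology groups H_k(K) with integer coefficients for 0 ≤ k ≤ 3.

H_0 ≅ Z,  H_1 = 0,  H_2 = 0,  H_3 ≅ Z.

We work with the vertex ordering 0 < 1 < 2 < 3 < 4. The simplices of K, each written with vertices in increasing order, are:

  0-simplices (5): [0], [1], [2], [3], [4]
  1-simplices (10): [0,1], [0,2], [0,3], [0,4], [1,2], [1,3], [1,4], [2,3], [2,4], [3,4]
  2-simplices (10): [0,1,2], [0,1,3], [0,1,4], [0,2,3], [0,2,4], [0,3,4], [1,2,3], [1,2,4], [1,3,4], [2,3,4]
  3-simplices (5): [0,1,2,3], [0,1,2,4], [0,1,3,4], [0,2,3,4], [1,2,3,4]

Hence C_0 ≅ Z^5, C_1 ≅ Z^10, C_2 ≅ Z^10, C_3 ≅ Z^5.

Boundary ∂_1: C_1 → C_0 is given by ∂[p,q] = [q] − [p]. For instance
  ∂[1,2] = [2] − [1].
As a 5×10 matrix over Z this has rank 4, with invariant factors (1,1,1,1).

Boundary ∂_2: C_2 → C_1 maps a triangle to the signed sum of its edges. For instance
  ∂[0,1,2] = [1,2] − [0,2] + [0,1],
  ∂[0,2,3] = [2,3] − [0,3] + [0,2].
This gives a 10×10 integer matrix of rank 6; reducing to Smith normal form yields diagonal entries (1,1,1,1,1,1).

∂_3: C_3 → C_2 sends each 3-simplex σ to the alternating sum Σ_i (−1)^i (σ with its i-th vertex removed). For instance
  ∂[0,2,3,4] = [2,3,4] − [0,3,4] + [0,2,4] − [0,2,3],
  ∂[1,2,3,4] = [2,3,4] − [1,3,4] + [1,2,4] − [1,2,3].
This gives a 10×5 integer matrix of rank 4; reducing to Smith normal form yields diagonal entries (1,1,1,1).

From H_k ≅ ker(∂_k) / im(∂_{k+1}) we obtain:

  H_0: rank C_0 − rank ∂_1 = 5 − 4 = 1, and the invariant factors of ∂_1 are all 1, so H_0 = Z.
  H_1: rank ker ∂_1 − rank ∂_2 = (10 − 4) − 6 = 0, and the invariant factors of ∂_2 are all 1, so H_1 = 0.
  H_2: rank ker ∂_2 − rank ∂_3 = (10 − 6) − 4 = 0, and the invariant factors of ∂_3 are all 1, so H_2 = 0.
  H_3: rank ker ∂_3 − rank ∂_4 = (5 − 4) − 0 = 1, and there is no ∂_4, so H_3 = Z.

(K is a triangulation of the 3-sphere S^3.)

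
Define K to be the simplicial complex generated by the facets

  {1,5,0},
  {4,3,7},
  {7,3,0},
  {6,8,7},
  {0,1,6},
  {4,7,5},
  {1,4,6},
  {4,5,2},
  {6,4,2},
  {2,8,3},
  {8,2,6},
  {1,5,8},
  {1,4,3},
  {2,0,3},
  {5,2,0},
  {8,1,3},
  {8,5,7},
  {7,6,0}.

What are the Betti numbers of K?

b_0 = 1, b_1 = 2, b_2 = 1.

We work with the vertex ordering 0 < 1 < 2 < 3 < 4 < 5 < 6 < 7 < 8. The simplices of K, each written with vertices in increasing order, are:

  0-simplices (9): [0], [1], [2], [3], [4], [5], [6], [7], [8]
  1-simplices (27): (27 of them)
  2-simplices (18): [0,1,5], [0,1,6], [0,2,3], [0,2,5], [0,3,7], [0,6,7], [1,3,4], [1,3,8], [1,4,6], [1,5,8], [2,3,8], [2,4,5], [2,4,6], [2,6,8], [3,4,7], [4,5,7], [5,7,8], [6,7,8]

Hence C_0 ≅ Z^9, C_1 ≅ Z^27, C_2 ≅ Z^18.

Boundary ∂_1: C_1 → C_0 maps an edge to its endpoints' difference, ∂[p,q] = q − p. For instance
  ∂[0,3] = [3] − [0].
As a 9×27 matrix over Z this has rank 8, with invariant factors (1,1,1,1,1,1,1,1).

Boundary ∂_2: C_2 → C_1 maps a triangle to the signed sum of its edges. For instance
  ∂[2,6,8] = [6,8] − [2,8] + [2,6],
  ∂[5,7,8] = [7,8] − [5,8] + [5,7].
As a 27×18 matrix over Z this has rank 17, with invariant factors (1,1,1,1,1,1,1,1,1,1,1,1,1,1,1,1,1).

From H_k ≅ ker(∂_k) / im(∂_{k+1}) we obtain:

  H_0: rank C_0 − rank ∂_1 = 9 − 8 = 1, and the invariant factors of ∂_1 are all 1, so H_0 = Z.
  H_1: rank ker ∂_1 − rank ∂_2 = (27 − 8) − 17 = 2, and the invariant factors of ∂_2 are all 1, so H_1 = Z^2.
  H_2: rank ker ∂_2 − rank ∂_3 = (18 − 17) − 0 = 1, and there is no ∂_3, so H_2 = Z.

As a check, the Euler characteristic is 9 − 27 + 18 = 0, which agrees with 1 − 2 + 1 = 0.

Hence the Betti numbers are b_0 = 1, b_1 = 2, b_2 = 1.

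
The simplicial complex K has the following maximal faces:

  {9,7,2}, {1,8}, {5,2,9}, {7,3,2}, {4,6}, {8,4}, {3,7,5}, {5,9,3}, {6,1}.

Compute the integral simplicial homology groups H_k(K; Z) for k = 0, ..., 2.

H_0 = Z^2,  H_1 = Z^2,  H_2 = 0.

Order the vertices as 1 < 2 < 3 < 4 < 5 < 6 < 7 < 8 < 9. Listing each simplex with vertices in this order, K has dimension 2 with simplices:

  0-simplices (9): [1], [2], [3], [4], [5], [6], [7], [8], [9]
  1-simplices (14): [1,6], [1,8], [2,3], [2,5], [2,7], [2,9], [3,5], [3,7], [3,9], [4,6], [4,8], [5,7], [5,9], [7,9]
  2-simplices (5): [2,3,7], [2,5,9], [2,7,9], [3,5,7], [3,5,9]

so the chain groups are C_0 ≅ Z^9, C_1 ≅ Z^14, C_2 ≅ Z^5.

Boundary ∂_1: C_1 → C_0 is given by ∂[p,q] = [q] − [p].
The 9×14 boundary matrix has rank 7 and Smith normal form diag(1,1,1,1,1,1,1).

The boundary map ∂_2: C_2 → C_1 sends each 2-simplex [p,q,r] to [q,r] − [p,r] + [p,q]. For instance
  ∂[2,7,9] = [7,9] − [2,9] + [2,7],
  ∂[2,3,7] = [3,7] − [2,7] + [2,3].
The 14×5 boundary matrix has rank 5 and Smith normal form diag(1,1,1,1,1).

From H_k ≅ ker(∂_k) / im(∂_{k+1}) we obtain:

  H_0: rank C_0 − rank ∂_1 = 9 − 7 = 2, and the invariant factors of ∂_1 are all 1, so H_0 ≅ Z^2.
  H_1: rank ker ∂_1 − rank ∂_2 = (14 − 7) − 5 = 2, and the invariant factors of ∂_2 are all 1, so H_1 ≅ Z^2.
  H_2: rank ker ∂_2 − rank ∂_3 = (5 − 5) − 0 = 0, and there is no ∂_3, so H_2 ≅ 0.

As a check, the Euler characteristic is 9 − 14 + 5 = 0, which agrees with 2 − 2 + 0 = 0.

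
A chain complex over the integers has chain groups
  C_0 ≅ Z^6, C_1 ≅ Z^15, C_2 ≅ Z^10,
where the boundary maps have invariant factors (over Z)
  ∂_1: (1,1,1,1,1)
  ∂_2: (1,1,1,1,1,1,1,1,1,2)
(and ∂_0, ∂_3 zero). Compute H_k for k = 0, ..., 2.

H_0: b_0 = 6 − 0 − 5 = 1; torsion from ∂_1 factors > 1: none. So H_0 ≅ Z.
H_1: b_1 = 15 − 5 − 10 = 0; torsion from ∂_2 factors > 1: [2]. So H_1 ≅ Z/2.
H_2: b_2 = 10 − 10 − 0 = 0; torsion from ∂_3 factors > 1: none. So H_2 ≅ 0.

H_0 ≅ Z,  H_1 ≅ Z/2,  H_2 = 0.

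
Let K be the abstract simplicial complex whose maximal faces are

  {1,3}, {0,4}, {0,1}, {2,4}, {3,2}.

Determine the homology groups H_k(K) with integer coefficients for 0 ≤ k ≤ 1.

H_0 ≅ Z,  H_1 ≅ Z.

We work with the vertex ordering 0 < 1 < 2 < 3 < 4. The simplices of K, each written with vertices in increasing order, are:

  0-simplices (5): [0], [1], [2], [3], [4]
  1-simplices (5): [0,1], [0,4], [1,3], [2,3], [2,4]

so the chain groups are C_0 ≅ Z^5, C_1 ≅ Z^5.

∂_1: C_1 → C_0 maps an edge to its endpoints' difference, ∂[p,q] = q − p. For instance
  ∂[2,3] = [3] − [2].
The 5×5 boundary matrix has rank 4 and Smith normal form diag(1,1,1,1).

From H_k ≅ ker(∂_k) / im(∂_{k+1}) we obtain:

  H_0: rank C_0 − rank ∂_1 = 5 − 4 = 1, and the invariant factors of ∂_1 are all 1, so H_0 ≅ Z.
  H_1: rank ker ∂_1 − rank ∂_2 = (5 − 4) − 0 = 1, and there is no ∂_2, so H_1 ≅ Z.

As a check, the Euler characteristic is 5 − 5 = 0, which agrees with 1 − 1 = 0.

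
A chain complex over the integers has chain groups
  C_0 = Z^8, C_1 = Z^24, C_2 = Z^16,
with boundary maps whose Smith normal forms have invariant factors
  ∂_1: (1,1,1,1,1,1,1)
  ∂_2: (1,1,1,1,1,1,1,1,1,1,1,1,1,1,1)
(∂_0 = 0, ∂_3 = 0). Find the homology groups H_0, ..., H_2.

H_0 ≅ Z,  H_1 ≅ Z^2,  H_2 ≅ Z.

H_0: b_0 = 8 − 0 − 7 = 1; torsion from ∂_1 factors > 1: none. So H_0 ≅ Z.
H_1: b_1 = 24 − 7 − 15 = 2; torsion from ∂_2 factors > 1: none. So H_1 ≅ Z^2.
H_2: b_2 = 16 − 15 − 0 = 1; torsion from ∂_3 factors > 1: none. So H_2 ≅ Z.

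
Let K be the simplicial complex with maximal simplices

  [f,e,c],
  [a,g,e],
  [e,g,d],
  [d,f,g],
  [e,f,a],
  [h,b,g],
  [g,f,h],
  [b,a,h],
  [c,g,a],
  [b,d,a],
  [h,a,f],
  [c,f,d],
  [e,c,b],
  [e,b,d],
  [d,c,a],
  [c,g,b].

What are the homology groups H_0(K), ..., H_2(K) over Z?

H_0 = Z,  H_1 = Z^2,  H_2 = Z.

We work with the vertex ordering a < b < c < d < e < f < g < h. The simplices of K, each written with vertices in increasing order, are:

  0-simplices (8): a, b, c, d, e, f, g, h
  1-simplices (24): ab, ac, ad, ae, af, ag, ah, bc, bd, be, bg, bh, cd, ce, cf, cg, de, df, dg, ef, eg, fg, fh, gh
  2-simplices (16): abd, abh, acd, acg, aef, aeg, afh, bce, bcg, bde, bgh, cdf, cef, deg, dfg, fgh

Hence C_0 ≅ Z^8, C_1 ≅ Z^24, C_2 ≅ Z^16.

Boundary ∂_1: C_1 → C_0 maps an edge to its endpoints' difference, ∂[p,q] = q − p.
As a 8×24 matrix over Z this has rank 7, with invariant factors (1,1,1,1,1,1,1).

Boundary ∂_2: C_2 → C_1 maps a triangle to the signed sum of its edges. For instance
  ∂bgh = gh − bh + bg,
  ∂deg = eg − dg + de.
The 24×16 boundary matrix has rank 15 and Smith normal form diag(1,1,1,1,1,1,1,1,1,1,1,1,1,1,1).

Reading off H_k = ker ∂_k / im ∂_{k+1}:

  H_0: rank C_0 − rank ∂_1 = 8 − 7 = 1, and the invariant factors of ∂_1 are all 1, so H_0 ≅ Z.
  H_1: rank ker ∂_1 − rank ∂_2 = (24 − 7) − 15 = 2, and the invariant factors of ∂_2 are all 1, so H_1 ≅ Z^2.
  H_2: rank ker ∂_2 − rank ∂_3 = (16 − 15) − 0 = 1, and there is no ∂_3, so H_2 ≅ Z.

As a check, the Euler characteristic is 8 − 24 + 16 = 0, which agrees with 1 − 2 + 1 = 0.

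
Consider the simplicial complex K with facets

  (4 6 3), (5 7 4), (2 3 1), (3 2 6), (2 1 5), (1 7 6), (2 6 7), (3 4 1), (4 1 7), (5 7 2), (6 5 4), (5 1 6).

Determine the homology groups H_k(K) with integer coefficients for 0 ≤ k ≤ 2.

H_0 ≅ Z,  H_1 ≅ Z/2,  H_2 = 0.

Order the vertices as 1 < 2 < 3 < 4 < 5 < 6 < 7. Listing each simplex with vertices in this order, K has dimension 2 with simplices:

  0-simplices (7): [1], [2], [3], [4], [5], [6], [7]
  1-simplices (18): [1,2], [1,3], [1,4], [1,5], [1,6], [1,7], [2,3], [2,5], [2,6], [2,7], [3,4], [3,6], [4,5], [4,6], [4,7], [5,6], [5,7], [6,7]
  2-simplices (12): [1,2,3], [1,2,5], [1,3,4], [1,4,7], [1,5,6], [1,6,7], [2,3,6], [2,5,7], [2,6,7], [3,4,6], [4,5,6], [4,5,7]

giving chain groups C_0 ≅ Z^7, C_1 ≅ Z^18, C_2 ≅ Z^12.

∂_1: C_1 → C_0 maps an edge to its endpoints' difference, ∂[p,q] = q − p. For instance
  ∂[1,6] = [6] − [1].
This gives a 7×18 integer matrix of rank 6; reducing to Smith normal form yields diagonal entries (1,1,1,1,1,1).

∂_2: C_2 → C_1 acts by ∂[p,q,r] = [q,r] − [p,r] + [p,q]. For instance
  ∂[4,5,6] = [5,6] − [4,6] + [4,5],
  ∂[2,6,7] = [6,7] − [2,7] + [2,6].
The 18×12 boundary matrix has rank 12 and Smith normal form diag(1,1,1,1,1,1,1,1,1,1,1,2).

Reading off H_k = ker ∂_k / im ∂_{k+1}:

  H_0: rank C_0 − rank ∂_1 = 7 − 6 = 1, and the invariant factors of ∂_1 are all 1, so H_0 = Z.
  H_1: rank ker ∂_1 − rank ∂_2 = (18 − 6) − 12 = 0, and ∂_2 has invariant factor 2 > 1, so H_1 = Z/2.
  H_2: rank ker ∂_2 − rank ∂_3 = (12 − 12) − 0 = 0, and there is no ∂_3, so H_2 = 0.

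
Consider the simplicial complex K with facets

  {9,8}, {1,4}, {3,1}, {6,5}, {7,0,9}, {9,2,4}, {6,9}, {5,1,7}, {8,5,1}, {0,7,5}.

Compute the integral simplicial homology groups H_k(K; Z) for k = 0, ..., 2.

Order the vertices as 0 < 1 < 2 < 3 < 4 < 5 < 6 < 7 < 8 < 9. Listing each simplex with vertices in this order, K has dimension 2 with simplices:

  0-simplices (10): [0], [1], [2], [3], [4], [5], [6], [7], [8], [9]
  1-simplices (17): [0,5], [0,7], [0,9], [1,3], [1,4], [1,5], [1,7], [1,8], [2,4], [2,9], [4,9], [5,6], [5,7], [5,8], [6,9], [7,9], [8,9]
  2-simplices (5): [0,5,7], [0,7,9], [1,5,7], [1,5,8], [2,4,9]

so the chain groups are C_0 ≅ Z^10, C_1 ≅ Z^17, C_2 ≅ Z^5.

The boundary map ∂_1: C_1 → C_0 maps an edge to its endpoints' difference, ∂[p,q] = q − p. For instance
  ∂[1,4] = [4] − [1].
The resulting 10×17 matrix has rank 9, and its Smith normal form has invariant factors (1,1,1,1,1,1,1,1,1).

The boundary map ∂_2: C_2 → C_1 sends each 2-simplex [p,q,r] to [q,r] − [p,r] + [p,q]. For instance
  ∂[2,4,9] = [4,9] − [2,9] + [2,4],
  ∂[0,7,9] = [7,9] − [0,9] + [0,7].
This gives a 17×5 integer matrix of rank 5; reducing to Smith normal form yields diagonal entries (1,1,1,1,1).

Now H_k = ker ∂_k / im ∂_{k+1}, so:

  H_0: rank C_0 − rank ∂_1 = 10 − 9 = 1, and the invariant factors of ∂_1 are all 1, so H_0 ≅ Z.
  H_1: rank ker ∂_1 − rank ∂_2 = (17 − 9) − 5 = 3, and the invariant factors of ∂_2 are all 1, so H_1 ≅ Z^3.
  H_2: rank ker ∂_2 − rank ∂_3 = (5 − 5) − 0 = 0, and there is no ∂_3, so H_2 ≅ 0.

As a check, the Euler characteristic is 10 − 17 + 5 = -2, which agrees with 1 − 3 + 0 = -2.

H_0 ≅ Z,  H_1 ≅ Z^3,  H_2 = 0.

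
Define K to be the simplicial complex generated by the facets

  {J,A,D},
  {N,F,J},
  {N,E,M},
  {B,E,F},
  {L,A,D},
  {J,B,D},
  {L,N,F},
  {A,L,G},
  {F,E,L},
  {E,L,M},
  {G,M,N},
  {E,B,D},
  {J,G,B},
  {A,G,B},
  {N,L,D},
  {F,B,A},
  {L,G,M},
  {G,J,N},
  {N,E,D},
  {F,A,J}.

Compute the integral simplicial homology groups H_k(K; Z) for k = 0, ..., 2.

H_0 ≅ Z,  H_1 ≅ Z ⊕ Z/2Z,  H_2 = 0.

Take the total order A < B < D < E < F < G < J < L < M < N on the vertex set. Then K (dimension 2) consists of the simplices:

  0-simplices (10): A, B, D, E, F, G, J, L, M, N
  1-simplices (30): AB, AD, AF, AG, AJ, AL, BD, BE, BF, BG, BJ, DE, DJ, DL, DN, EF, EL, EM, EN, FJ, FL, FN, GJ, GL, GM, GN, JN, LM, LN, MN
  2-simplices (20): ABF, ABG, ADJ, ADL, AFJ, AGL, BDE, BDJ, BEF, BGJ, DEN, DLN, EFL, ELM, EMN, FJN, FLN, GJN, GLM, GMN

giving chain groups C_0 ≅ Z^10, C_1 ≅ Z^30, C_2 ≅ Z^20.

∂_1: C_1 → C_0 sends each edge [p,q] (with p < q) to q − p. For instance
  ∂AD = D − A.
This gives a 10×30 integer matrix of rank 9; reducing to Smith normal form yields diagonal entries (1,1,1,1,1,1,1,1,1).

Boundary ∂_2: C_2 → C_1 sends each 2-simplex [p,q,r] to [q,r] − [p,r] + [p,q]. For instance
  ∂AGL = GL − AL + AG,
  ∂EFL = FL − EL + EF.
The resulting 30×20 matrix has rank 20, and its Smith normal form has invariant factors (1,1,1,1,1,1,1,1,1,1,1,1,1,1,1,1,1,1,1,2).

Reading off H_k = ker ∂_k / im ∂_{k+1}:

  H_0: rank C_0 − rank ∂_1 = 10 − 9 = 1, and the invariant factors of ∂_1 are all 1, so H_0 = Z.
  H_1: rank ker ∂_1 − rank ∂_2 = (30 − 9) − 20 = 1, and ∂_2 has invariant factor 2 > 1, so H_1 = Z ⊕ Z/2Z.
  H_2: rank ker ∂_2 − rank ∂_3 = (20 − 20) − 0 = 0, and there is no ∂_3, so H_2 = 0.

(K is a triangulation of the Klein bottle.)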